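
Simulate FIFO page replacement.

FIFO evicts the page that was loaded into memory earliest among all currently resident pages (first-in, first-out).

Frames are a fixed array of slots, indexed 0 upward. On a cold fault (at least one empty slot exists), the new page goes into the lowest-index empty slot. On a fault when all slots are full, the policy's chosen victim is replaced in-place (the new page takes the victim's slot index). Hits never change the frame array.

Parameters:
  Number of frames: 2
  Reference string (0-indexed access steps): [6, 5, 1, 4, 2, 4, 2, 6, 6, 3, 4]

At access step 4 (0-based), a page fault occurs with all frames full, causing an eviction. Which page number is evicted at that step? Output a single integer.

Step 0: ref 6 -> FAULT, frames=[6,-]
Step 1: ref 5 -> FAULT, frames=[6,5]
Step 2: ref 1 -> FAULT, evict 6, frames=[1,5]
Step 3: ref 4 -> FAULT, evict 5, frames=[1,4]
Step 4: ref 2 -> FAULT, evict 1, frames=[2,4]
At step 4: evicted page 1

Answer: 1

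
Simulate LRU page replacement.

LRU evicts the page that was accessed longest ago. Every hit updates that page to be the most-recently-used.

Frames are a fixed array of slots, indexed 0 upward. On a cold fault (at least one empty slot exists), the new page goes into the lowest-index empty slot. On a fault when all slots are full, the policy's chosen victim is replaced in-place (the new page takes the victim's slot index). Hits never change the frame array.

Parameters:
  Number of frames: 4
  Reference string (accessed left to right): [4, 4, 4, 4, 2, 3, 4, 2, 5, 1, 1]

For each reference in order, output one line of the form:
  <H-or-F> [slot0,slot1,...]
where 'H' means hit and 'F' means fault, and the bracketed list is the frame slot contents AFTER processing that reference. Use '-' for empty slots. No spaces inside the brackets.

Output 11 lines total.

F [4,-,-,-]
H [4,-,-,-]
H [4,-,-,-]
H [4,-,-,-]
F [4,2,-,-]
F [4,2,3,-]
H [4,2,3,-]
H [4,2,3,-]
F [4,2,3,5]
F [4,2,1,5]
H [4,2,1,5]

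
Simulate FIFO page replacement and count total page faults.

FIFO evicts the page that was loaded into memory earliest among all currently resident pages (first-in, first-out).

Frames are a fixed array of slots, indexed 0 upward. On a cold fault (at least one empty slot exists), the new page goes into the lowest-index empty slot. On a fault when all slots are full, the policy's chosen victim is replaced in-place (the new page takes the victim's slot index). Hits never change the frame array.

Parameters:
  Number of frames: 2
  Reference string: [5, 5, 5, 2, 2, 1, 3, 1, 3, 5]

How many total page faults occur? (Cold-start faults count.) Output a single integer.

Step 0: ref 5 → FAULT, frames=[5,-]
Step 1: ref 5 → HIT, frames=[5,-]
Step 2: ref 5 → HIT, frames=[5,-]
Step 3: ref 2 → FAULT, frames=[5,2]
Step 4: ref 2 → HIT, frames=[5,2]
Step 5: ref 1 → FAULT (evict 5), frames=[1,2]
Step 6: ref 3 → FAULT (evict 2), frames=[1,3]
Step 7: ref 1 → HIT, frames=[1,3]
Step 8: ref 3 → HIT, frames=[1,3]
Step 9: ref 5 → FAULT (evict 1), frames=[5,3]
Total faults: 5

Answer: 5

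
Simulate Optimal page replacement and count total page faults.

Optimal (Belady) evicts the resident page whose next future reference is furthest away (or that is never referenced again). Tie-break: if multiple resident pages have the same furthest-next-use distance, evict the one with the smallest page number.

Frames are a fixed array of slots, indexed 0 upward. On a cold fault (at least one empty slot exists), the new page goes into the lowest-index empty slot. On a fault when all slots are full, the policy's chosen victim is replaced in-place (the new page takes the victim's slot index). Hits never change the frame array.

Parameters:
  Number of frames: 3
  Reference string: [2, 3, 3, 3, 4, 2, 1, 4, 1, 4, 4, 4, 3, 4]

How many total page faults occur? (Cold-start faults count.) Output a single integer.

Answer: 4

Derivation:
Step 0: ref 2 → FAULT, frames=[2,-,-]
Step 1: ref 3 → FAULT, frames=[2,3,-]
Step 2: ref 3 → HIT, frames=[2,3,-]
Step 3: ref 3 → HIT, frames=[2,3,-]
Step 4: ref 4 → FAULT, frames=[2,3,4]
Step 5: ref 2 → HIT, frames=[2,3,4]
Step 6: ref 1 → FAULT (evict 2), frames=[1,3,4]
Step 7: ref 4 → HIT, frames=[1,3,4]
Step 8: ref 1 → HIT, frames=[1,3,4]
Step 9: ref 4 → HIT, frames=[1,3,4]
Step 10: ref 4 → HIT, frames=[1,3,4]
Step 11: ref 4 → HIT, frames=[1,3,4]
Step 12: ref 3 → HIT, frames=[1,3,4]
Step 13: ref 4 → HIT, frames=[1,3,4]
Total faults: 4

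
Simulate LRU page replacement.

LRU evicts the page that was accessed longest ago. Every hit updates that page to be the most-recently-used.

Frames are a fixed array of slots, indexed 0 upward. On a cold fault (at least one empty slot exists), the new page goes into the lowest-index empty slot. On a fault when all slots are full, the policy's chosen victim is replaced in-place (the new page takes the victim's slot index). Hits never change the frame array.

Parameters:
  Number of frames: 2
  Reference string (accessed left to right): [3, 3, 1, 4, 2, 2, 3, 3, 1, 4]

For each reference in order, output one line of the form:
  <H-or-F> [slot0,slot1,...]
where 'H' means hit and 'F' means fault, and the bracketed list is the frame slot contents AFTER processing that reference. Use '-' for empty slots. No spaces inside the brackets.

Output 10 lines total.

F [3,-]
H [3,-]
F [3,1]
F [4,1]
F [4,2]
H [4,2]
F [3,2]
H [3,2]
F [3,1]
F [4,1]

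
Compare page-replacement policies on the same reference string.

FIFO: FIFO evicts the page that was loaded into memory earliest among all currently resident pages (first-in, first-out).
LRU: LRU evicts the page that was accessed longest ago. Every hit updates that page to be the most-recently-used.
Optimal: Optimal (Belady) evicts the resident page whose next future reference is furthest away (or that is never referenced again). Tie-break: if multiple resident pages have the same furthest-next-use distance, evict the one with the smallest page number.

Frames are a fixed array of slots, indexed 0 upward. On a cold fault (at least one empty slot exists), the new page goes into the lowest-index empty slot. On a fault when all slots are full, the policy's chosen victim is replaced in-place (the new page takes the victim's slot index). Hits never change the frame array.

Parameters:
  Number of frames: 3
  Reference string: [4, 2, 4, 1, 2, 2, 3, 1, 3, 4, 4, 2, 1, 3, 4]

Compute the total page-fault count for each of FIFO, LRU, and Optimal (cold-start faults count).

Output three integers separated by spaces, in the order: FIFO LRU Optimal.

--- FIFO ---
  step 0: ref 4 -> FAULT, frames=[4,-,-] (faults so far: 1)
  step 1: ref 2 -> FAULT, frames=[4,2,-] (faults so far: 2)
  step 2: ref 4 -> HIT, frames=[4,2,-] (faults so far: 2)
  step 3: ref 1 -> FAULT, frames=[4,2,1] (faults so far: 3)
  step 4: ref 2 -> HIT, frames=[4,2,1] (faults so far: 3)
  step 5: ref 2 -> HIT, frames=[4,2,1] (faults so far: 3)
  step 6: ref 3 -> FAULT, evict 4, frames=[3,2,1] (faults so far: 4)
  step 7: ref 1 -> HIT, frames=[3,2,1] (faults so far: 4)
  step 8: ref 3 -> HIT, frames=[3,2,1] (faults so far: 4)
  step 9: ref 4 -> FAULT, evict 2, frames=[3,4,1] (faults so far: 5)
  step 10: ref 4 -> HIT, frames=[3,4,1] (faults so far: 5)
  step 11: ref 2 -> FAULT, evict 1, frames=[3,4,2] (faults so far: 6)
  step 12: ref 1 -> FAULT, evict 3, frames=[1,4,2] (faults so far: 7)
  step 13: ref 3 -> FAULT, evict 4, frames=[1,3,2] (faults so far: 8)
  step 14: ref 4 -> FAULT, evict 2, frames=[1,3,4] (faults so far: 9)
  FIFO total faults: 9
--- LRU ---
  step 0: ref 4 -> FAULT, frames=[4,-,-] (faults so far: 1)
  step 1: ref 2 -> FAULT, frames=[4,2,-] (faults so far: 2)
  step 2: ref 4 -> HIT, frames=[4,2,-] (faults so far: 2)
  step 3: ref 1 -> FAULT, frames=[4,2,1] (faults so far: 3)
  step 4: ref 2 -> HIT, frames=[4,2,1] (faults so far: 3)
  step 5: ref 2 -> HIT, frames=[4,2,1] (faults so far: 3)
  step 6: ref 3 -> FAULT, evict 4, frames=[3,2,1] (faults so far: 4)
  step 7: ref 1 -> HIT, frames=[3,2,1] (faults so far: 4)
  step 8: ref 3 -> HIT, frames=[3,2,1] (faults so far: 4)
  step 9: ref 4 -> FAULT, evict 2, frames=[3,4,1] (faults so far: 5)
  step 10: ref 4 -> HIT, frames=[3,4,1] (faults so far: 5)
  step 11: ref 2 -> FAULT, evict 1, frames=[3,4,2] (faults so far: 6)
  step 12: ref 1 -> FAULT, evict 3, frames=[1,4,2] (faults so far: 7)
  step 13: ref 3 -> FAULT, evict 4, frames=[1,3,2] (faults so far: 8)
  step 14: ref 4 -> FAULT, evict 2, frames=[1,3,4] (faults so far: 9)
  LRU total faults: 9
--- Optimal ---
  step 0: ref 4 -> FAULT, frames=[4,-,-] (faults so far: 1)
  step 1: ref 2 -> FAULT, frames=[4,2,-] (faults so far: 2)
  step 2: ref 4 -> HIT, frames=[4,2,-] (faults so far: 2)
  step 3: ref 1 -> FAULT, frames=[4,2,1] (faults so far: 3)
  step 4: ref 2 -> HIT, frames=[4,2,1] (faults so far: 3)
  step 5: ref 2 -> HIT, frames=[4,2,1] (faults so far: 3)
  step 6: ref 3 -> FAULT, evict 2, frames=[4,3,1] (faults so far: 4)
  step 7: ref 1 -> HIT, frames=[4,3,1] (faults so far: 4)
  step 8: ref 3 -> HIT, frames=[4,3,1] (faults so far: 4)
  step 9: ref 4 -> HIT, frames=[4,3,1] (faults so far: 4)
  step 10: ref 4 -> HIT, frames=[4,3,1] (faults so far: 4)
  step 11: ref 2 -> FAULT, evict 4, frames=[2,3,1] (faults so far: 5)
  step 12: ref 1 -> HIT, frames=[2,3,1] (faults so far: 5)
  step 13: ref 3 -> HIT, frames=[2,3,1] (faults so far: 5)
  step 14: ref 4 -> FAULT, evict 1, frames=[2,3,4] (faults so far: 6)
  Optimal total faults: 6

Answer: 9 9 6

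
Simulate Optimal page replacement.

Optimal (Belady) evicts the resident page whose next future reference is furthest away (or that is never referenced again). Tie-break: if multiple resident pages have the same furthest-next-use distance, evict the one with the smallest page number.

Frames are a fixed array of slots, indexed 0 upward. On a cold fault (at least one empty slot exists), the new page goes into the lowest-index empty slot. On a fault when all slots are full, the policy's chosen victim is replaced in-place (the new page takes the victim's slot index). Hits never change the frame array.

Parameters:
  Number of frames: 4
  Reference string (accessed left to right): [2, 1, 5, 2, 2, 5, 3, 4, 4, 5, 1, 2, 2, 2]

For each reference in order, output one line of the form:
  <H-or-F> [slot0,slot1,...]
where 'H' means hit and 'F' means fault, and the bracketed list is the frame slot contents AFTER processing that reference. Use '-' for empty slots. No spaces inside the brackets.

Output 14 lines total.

F [2,-,-,-]
F [2,1,-,-]
F [2,1,5,-]
H [2,1,5,-]
H [2,1,5,-]
H [2,1,5,-]
F [2,1,5,3]
F [2,1,5,4]
H [2,1,5,4]
H [2,1,5,4]
H [2,1,5,4]
H [2,1,5,4]
H [2,1,5,4]
H [2,1,5,4]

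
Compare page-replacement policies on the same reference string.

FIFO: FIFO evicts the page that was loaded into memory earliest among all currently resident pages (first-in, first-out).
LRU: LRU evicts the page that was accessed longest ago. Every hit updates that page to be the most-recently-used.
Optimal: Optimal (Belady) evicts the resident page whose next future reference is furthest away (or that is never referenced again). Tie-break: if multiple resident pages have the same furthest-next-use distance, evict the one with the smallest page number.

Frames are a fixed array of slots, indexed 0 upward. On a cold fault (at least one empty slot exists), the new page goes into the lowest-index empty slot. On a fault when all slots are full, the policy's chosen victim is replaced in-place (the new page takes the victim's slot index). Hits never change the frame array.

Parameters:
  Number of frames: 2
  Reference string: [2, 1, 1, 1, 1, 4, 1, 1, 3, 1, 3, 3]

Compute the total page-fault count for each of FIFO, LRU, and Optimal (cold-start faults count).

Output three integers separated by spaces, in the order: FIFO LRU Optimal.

Answer: 5 4 4

Derivation:
--- FIFO ---
  step 0: ref 2 -> FAULT, frames=[2,-] (faults so far: 1)
  step 1: ref 1 -> FAULT, frames=[2,1] (faults so far: 2)
  step 2: ref 1 -> HIT, frames=[2,1] (faults so far: 2)
  step 3: ref 1 -> HIT, frames=[2,1] (faults so far: 2)
  step 4: ref 1 -> HIT, frames=[2,1] (faults so far: 2)
  step 5: ref 4 -> FAULT, evict 2, frames=[4,1] (faults so far: 3)
  step 6: ref 1 -> HIT, frames=[4,1] (faults so far: 3)
  step 7: ref 1 -> HIT, frames=[4,1] (faults so far: 3)
  step 8: ref 3 -> FAULT, evict 1, frames=[4,3] (faults so far: 4)
  step 9: ref 1 -> FAULT, evict 4, frames=[1,3] (faults so far: 5)
  step 10: ref 3 -> HIT, frames=[1,3] (faults so far: 5)
  step 11: ref 3 -> HIT, frames=[1,3] (faults so far: 5)
  FIFO total faults: 5
--- LRU ---
  step 0: ref 2 -> FAULT, frames=[2,-] (faults so far: 1)
  step 1: ref 1 -> FAULT, frames=[2,1] (faults so far: 2)
  step 2: ref 1 -> HIT, frames=[2,1] (faults so far: 2)
  step 3: ref 1 -> HIT, frames=[2,1] (faults so far: 2)
  step 4: ref 1 -> HIT, frames=[2,1] (faults so far: 2)
  step 5: ref 4 -> FAULT, evict 2, frames=[4,1] (faults so far: 3)
  step 6: ref 1 -> HIT, frames=[4,1] (faults so far: 3)
  step 7: ref 1 -> HIT, frames=[4,1] (faults so far: 3)
  step 8: ref 3 -> FAULT, evict 4, frames=[3,1] (faults so far: 4)
  step 9: ref 1 -> HIT, frames=[3,1] (faults so far: 4)
  step 10: ref 3 -> HIT, frames=[3,1] (faults so far: 4)
  step 11: ref 3 -> HIT, frames=[3,1] (faults so far: 4)
  LRU total faults: 4
--- Optimal ---
  step 0: ref 2 -> FAULT, frames=[2,-] (faults so far: 1)
  step 1: ref 1 -> FAULT, frames=[2,1] (faults so far: 2)
  step 2: ref 1 -> HIT, frames=[2,1] (faults so far: 2)
  step 3: ref 1 -> HIT, frames=[2,1] (faults so far: 2)
  step 4: ref 1 -> HIT, frames=[2,1] (faults so far: 2)
  step 5: ref 4 -> FAULT, evict 2, frames=[4,1] (faults so far: 3)
  step 6: ref 1 -> HIT, frames=[4,1] (faults so far: 3)
  step 7: ref 1 -> HIT, frames=[4,1] (faults so far: 3)
  step 8: ref 3 -> FAULT, evict 4, frames=[3,1] (faults so far: 4)
  step 9: ref 1 -> HIT, frames=[3,1] (faults so far: 4)
  step 10: ref 3 -> HIT, frames=[3,1] (faults so far: 4)
  step 11: ref 3 -> HIT, frames=[3,1] (faults so far: 4)
  Optimal total faults: 4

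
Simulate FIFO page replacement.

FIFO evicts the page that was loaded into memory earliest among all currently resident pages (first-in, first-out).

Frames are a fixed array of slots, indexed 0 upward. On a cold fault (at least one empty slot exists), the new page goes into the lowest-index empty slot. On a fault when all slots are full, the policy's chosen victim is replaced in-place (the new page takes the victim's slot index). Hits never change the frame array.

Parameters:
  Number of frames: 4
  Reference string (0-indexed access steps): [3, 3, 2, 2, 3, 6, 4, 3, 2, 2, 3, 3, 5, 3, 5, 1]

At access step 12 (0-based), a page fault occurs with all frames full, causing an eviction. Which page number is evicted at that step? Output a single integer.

Step 0: ref 3 -> FAULT, frames=[3,-,-,-]
Step 1: ref 3 -> HIT, frames=[3,-,-,-]
Step 2: ref 2 -> FAULT, frames=[3,2,-,-]
Step 3: ref 2 -> HIT, frames=[3,2,-,-]
Step 4: ref 3 -> HIT, frames=[3,2,-,-]
Step 5: ref 6 -> FAULT, frames=[3,2,6,-]
Step 6: ref 4 -> FAULT, frames=[3,2,6,4]
Step 7: ref 3 -> HIT, frames=[3,2,6,4]
Step 8: ref 2 -> HIT, frames=[3,2,6,4]
Step 9: ref 2 -> HIT, frames=[3,2,6,4]
Step 10: ref 3 -> HIT, frames=[3,2,6,4]
Step 11: ref 3 -> HIT, frames=[3,2,6,4]
Step 12: ref 5 -> FAULT, evict 3, frames=[5,2,6,4]
At step 12: evicted page 3

Answer: 3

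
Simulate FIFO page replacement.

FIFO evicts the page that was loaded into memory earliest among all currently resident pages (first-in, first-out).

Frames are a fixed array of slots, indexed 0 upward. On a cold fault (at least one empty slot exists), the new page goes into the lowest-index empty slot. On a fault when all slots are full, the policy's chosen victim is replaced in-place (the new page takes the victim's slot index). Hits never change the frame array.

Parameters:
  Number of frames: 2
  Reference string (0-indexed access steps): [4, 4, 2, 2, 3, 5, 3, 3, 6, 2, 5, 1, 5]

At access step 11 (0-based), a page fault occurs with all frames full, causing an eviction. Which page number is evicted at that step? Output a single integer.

Step 0: ref 4 -> FAULT, frames=[4,-]
Step 1: ref 4 -> HIT, frames=[4,-]
Step 2: ref 2 -> FAULT, frames=[4,2]
Step 3: ref 2 -> HIT, frames=[4,2]
Step 4: ref 3 -> FAULT, evict 4, frames=[3,2]
Step 5: ref 5 -> FAULT, evict 2, frames=[3,5]
Step 6: ref 3 -> HIT, frames=[3,5]
Step 7: ref 3 -> HIT, frames=[3,5]
Step 8: ref 6 -> FAULT, evict 3, frames=[6,5]
Step 9: ref 2 -> FAULT, evict 5, frames=[6,2]
Step 10: ref 5 -> FAULT, evict 6, frames=[5,2]
Step 11: ref 1 -> FAULT, evict 2, frames=[5,1]
At step 11: evicted page 2

Answer: 2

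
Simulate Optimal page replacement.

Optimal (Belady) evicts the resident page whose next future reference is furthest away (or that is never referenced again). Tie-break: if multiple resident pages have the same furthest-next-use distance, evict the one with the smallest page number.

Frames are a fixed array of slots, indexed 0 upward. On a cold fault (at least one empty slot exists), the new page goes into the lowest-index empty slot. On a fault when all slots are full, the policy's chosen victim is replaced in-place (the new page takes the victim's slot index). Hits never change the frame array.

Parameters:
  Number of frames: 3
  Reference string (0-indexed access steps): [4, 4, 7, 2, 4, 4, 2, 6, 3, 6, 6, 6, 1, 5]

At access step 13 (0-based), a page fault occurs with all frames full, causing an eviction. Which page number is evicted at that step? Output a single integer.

Step 0: ref 4 -> FAULT, frames=[4,-,-]
Step 1: ref 4 -> HIT, frames=[4,-,-]
Step 2: ref 7 -> FAULT, frames=[4,7,-]
Step 3: ref 2 -> FAULT, frames=[4,7,2]
Step 4: ref 4 -> HIT, frames=[4,7,2]
Step 5: ref 4 -> HIT, frames=[4,7,2]
Step 6: ref 2 -> HIT, frames=[4,7,2]
Step 7: ref 6 -> FAULT, evict 2, frames=[4,7,6]
Step 8: ref 3 -> FAULT, evict 4, frames=[3,7,6]
Step 9: ref 6 -> HIT, frames=[3,7,6]
Step 10: ref 6 -> HIT, frames=[3,7,6]
Step 11: ref 6 -> HIT, frames=[3,7,6]
Step 12: ref 1 -> FAULT, evict 3, frames=[1,7,6]
Step 13: ref 5 -> FAULT, evict 1, frames=[5,7,6]
At step 13: evicted page 1

Answer: 1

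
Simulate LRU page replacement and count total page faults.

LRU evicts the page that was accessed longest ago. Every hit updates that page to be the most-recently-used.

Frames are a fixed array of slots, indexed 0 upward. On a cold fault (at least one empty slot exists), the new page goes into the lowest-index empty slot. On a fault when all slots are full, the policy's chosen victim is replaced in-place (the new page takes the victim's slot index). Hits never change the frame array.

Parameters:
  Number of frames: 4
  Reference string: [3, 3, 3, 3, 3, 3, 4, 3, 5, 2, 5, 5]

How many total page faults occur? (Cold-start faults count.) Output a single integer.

Answer: 4

Derivation:
Step 0: ref 3 → FAULT, frames=[3,-,-,-]
Step 1: ref 3 → HIT, frames=[3,-,-,-]
Step 2: ref 3 → HIT, frames=[3,-,-,-]
Step 3: ref 3 → HIT, frames=[3,-,-,-]
Step 4: ref 3 → HIT, frames=[3,-,-,-]
Step 5: ref 3 → HIT, frames=[3,-,-,-]
Step 6: ref 4 → FAULT, frames=[3,4,-,-]
Step 7: ref 3 → HIT, frames=[3,4,-,-]
Step 8: ref 5 → FAULT, frames=[3,4,5,-]
Step 9: ref 2 → FAULT, frames=[3,4,5,2]
Step 10: ref 5 → HIT, frames=[3,4,5,2]
Step 11: ref 5 → HIT, frames=[3,4,5,2]
Total faults: 4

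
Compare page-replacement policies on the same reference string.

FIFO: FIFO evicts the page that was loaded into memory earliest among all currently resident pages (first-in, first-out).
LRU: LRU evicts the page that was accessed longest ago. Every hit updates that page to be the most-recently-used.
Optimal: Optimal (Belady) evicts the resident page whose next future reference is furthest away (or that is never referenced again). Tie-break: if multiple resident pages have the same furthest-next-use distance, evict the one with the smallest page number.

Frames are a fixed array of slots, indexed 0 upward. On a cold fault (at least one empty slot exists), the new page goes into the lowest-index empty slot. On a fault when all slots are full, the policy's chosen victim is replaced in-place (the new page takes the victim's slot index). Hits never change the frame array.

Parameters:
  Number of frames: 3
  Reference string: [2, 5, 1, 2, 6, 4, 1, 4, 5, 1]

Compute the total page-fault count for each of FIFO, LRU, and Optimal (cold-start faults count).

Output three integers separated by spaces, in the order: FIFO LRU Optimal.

--- FIFO ---
  step 0: ref 2 -> FAULT, frames=[2,-,-] (faults so far: 1)
  step 1: ref 5 -> FAULT, frames=[2,5,-] (faults so far: 2)
  step 2: ref 1 -> FAULT, frames=[2,5,1] (faults so far: 3)
  step 3: ref 2 -> HIT, frames=[2,5,1] (faults so far: 3)
  step 4: ref 6 -> FAULT, evict 2, frames=[6,5,1] (faults so far: 4)
  step 5: ref 4 -> FAULT, evict 5, frames=[6,4,1] (faults so far: 5)
  step 6: ref 1 -> HIT, frames=[6,4,1] (faults so far: 5)
  step 7: ref 4 -> HIT, frames=[6,4,1] (faults so far: 5)
  step 8: ref 5 -> FAULT, evict 1, frames=[6,4,5] (faults so far: 6)
  step 9: ref 1 -> FAULT, evict 6, frames=[1,4,5] (faults so far: 7)
  FIFO total faults: 7
--- LRU ---
  step 0: ref 2 -> FAULT, frames=[2,-,-] (faults so far: 1)
  step 1: ref 5 -> FAULT, frames=[2,5,-] (faults so far: 2)
  step 2: ref 1 -> FAULT, frames=[2,5,1] (faults so far: 3)
  step 3: ref 2 -> HIT, frames=[2,5,1] (faults so far: 3)
  step 4: ref 6 -> FAULT, evict 5, frames=[2,6,1] (faults so far: 4)
  step 5: ref 4 -> FAULT, evict 1, frames=[2,6,4] (faults so far: 5)
  step 6: ref 1 -> FAULT, evict 2, frames=[1,6,4] (faults so far: 6)
  step 7: ref 4 -> HIT, frames=[1,6,4] (faults so far: 6)
  step 8: ref 5 -> FAULT, evict 6, frames=[1,5,4] (faults so far: 7)
  step 9: ref 1 -> HIT, frames=[1,5,4] (faults so far: 7)
  LRU total faults: 7
--- Optimal ---
  step 0: ref 2 -> FAULT, frames=[2,-,-] (faults so far: 1)
  step 1: ref 5 -> FAULT, frames=[2,5,-] (faults so far: 2)
  step 2: ref 1 -> FAULT, frames=[2,5,1] (faults so far: 3)
  step 3: ref 2 -> HIT, frames=[2,5,1] (faults so far: 3)
  step 4: ref 6 -> FAULT, evict 2, frames=[6,5,1] (faults so far: 4)
  step 5: ref 4 -> FAULT, evict 6, frames=[4,5,1] (faults so far: 5)
  step 6: ref 1 -> HIT, frames=[4,5,1] (faults so far: 5)
  step 7: ref 4 -> HIT, frames=[4,5,1] (faults so far: 5)
  step 8: ref 5 -> HIT, frames=[4,5,1] (faults so far: 5)
  step 9: ref 1 -> HIT, frames=[4,5,1] (faults so far: 5)
  Optimal total faults: 5

Answer: 7 7 5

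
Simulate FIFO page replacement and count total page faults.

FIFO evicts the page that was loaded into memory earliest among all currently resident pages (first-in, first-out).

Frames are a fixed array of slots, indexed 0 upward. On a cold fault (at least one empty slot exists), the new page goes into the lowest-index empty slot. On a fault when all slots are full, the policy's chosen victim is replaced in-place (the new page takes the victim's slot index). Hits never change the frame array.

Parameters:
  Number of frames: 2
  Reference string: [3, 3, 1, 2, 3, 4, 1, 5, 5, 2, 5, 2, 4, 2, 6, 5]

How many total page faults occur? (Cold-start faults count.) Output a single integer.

Step 0: ref 3 → FAULT, frames=[3,-]
Step 1: ref 3 → HIT, frames=[3,-]
Step 2: ref 1 → FAULT, frames=[3,1]
Step 3: ref 2 → FAULT (evict 3), frames=[2,1]
Step 4: ref 3 → FAULT (evict 1), frames=[2,3]
Step 5: ref 4 → FAULT (evict 2), frames=[4,3]
Step 6: ref 1 → FAULT (evict 3), frames=[4,1]
Step 7: ref 5 → FAULT (evict 4), frames=[5,1]
Step 8: ref 5 → HIT, frames=[5,1]
Step 9: ref 2 → FAULT (evict 1), frames=[5,2]
Step 10: ref 5 → HIT, frames=[5,2]
Step 11: ref 2 → HIT, frames=[5,2]
Step 12: ref 4 → FAULT (evict 5), frames=[4,2]
Step 13: ref 2 → HIT, frames=[4,2]
Step 14: ref 6 → FAULT (evict 2), frames=[4,6]
Step 15: ref 5 → FAULT (evict 4), frames=[5,6]
Total faults: 11

Answer: 11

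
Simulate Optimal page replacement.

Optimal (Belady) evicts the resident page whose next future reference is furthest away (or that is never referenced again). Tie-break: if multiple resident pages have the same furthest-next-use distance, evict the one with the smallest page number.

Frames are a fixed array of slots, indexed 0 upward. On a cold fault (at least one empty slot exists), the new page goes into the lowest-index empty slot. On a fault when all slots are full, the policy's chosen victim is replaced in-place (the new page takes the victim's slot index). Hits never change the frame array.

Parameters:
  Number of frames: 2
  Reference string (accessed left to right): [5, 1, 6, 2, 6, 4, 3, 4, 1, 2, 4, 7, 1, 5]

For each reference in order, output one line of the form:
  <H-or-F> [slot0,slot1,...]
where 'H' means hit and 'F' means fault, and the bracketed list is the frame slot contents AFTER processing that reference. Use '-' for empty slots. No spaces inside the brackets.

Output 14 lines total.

F [5,-]
F [5,1]
F [6,1]
F [6,2]
H [6,2]
F [4,2]
F [4,3]
H [4,3]
F [4,1]
F [4,2]
H [4,2]
F [4,7]
F [1,7]
F [5,7]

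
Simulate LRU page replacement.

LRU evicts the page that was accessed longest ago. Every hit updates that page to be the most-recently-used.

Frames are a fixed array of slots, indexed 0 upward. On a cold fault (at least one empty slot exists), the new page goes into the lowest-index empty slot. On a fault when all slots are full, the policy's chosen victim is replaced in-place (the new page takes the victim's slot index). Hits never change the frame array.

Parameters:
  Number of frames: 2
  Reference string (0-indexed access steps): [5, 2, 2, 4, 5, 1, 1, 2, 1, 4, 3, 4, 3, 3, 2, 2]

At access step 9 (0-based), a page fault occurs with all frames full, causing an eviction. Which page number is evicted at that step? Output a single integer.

Step 0: ref 5 -> FAULT, frames=[5,-]
Step 1: ref 2 -> FAULT, frames=[5,2]
Step 2: ref 2 -> HIT, frames=[5,2]
Step 3: ref 4 -> FAULT, evict 5, frames=[4,2]
Step 4: ref 5 -> FAULT, evict 2, frames=[4,5]
Step 5: ref 1 -> FAULT, evict 4, frames=[1,5]
Step 6: ref 1 -> HIT, frames=[1,5]
Step 7: ref 2 -> FAULT, evict 5, frames=[1,2]
Step 8: ref 1 -> HIT, frames=[1,2]
Step 9: ref 4 -> FAULT, evict 2, frames=[1,4]
At step 9: evicted page 2

Answer: 2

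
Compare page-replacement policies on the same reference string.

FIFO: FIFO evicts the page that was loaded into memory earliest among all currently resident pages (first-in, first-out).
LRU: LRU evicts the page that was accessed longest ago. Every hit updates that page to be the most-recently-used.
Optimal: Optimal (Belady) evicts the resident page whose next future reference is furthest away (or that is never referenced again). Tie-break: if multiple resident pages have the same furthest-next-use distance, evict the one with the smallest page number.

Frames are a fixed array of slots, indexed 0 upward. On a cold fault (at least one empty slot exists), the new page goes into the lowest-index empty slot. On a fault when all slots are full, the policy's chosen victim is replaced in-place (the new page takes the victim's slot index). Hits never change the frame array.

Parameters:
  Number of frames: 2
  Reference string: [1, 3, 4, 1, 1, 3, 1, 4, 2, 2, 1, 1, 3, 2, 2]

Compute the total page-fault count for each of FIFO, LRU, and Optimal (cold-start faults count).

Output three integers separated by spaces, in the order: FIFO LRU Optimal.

Answer: 10 10 7

Derivation:
--- FIFO ---
  step 0: ref 1 -> FAULT, frames=[1,-] (faults so far: 1)
  step 1: ref 3 -> FAULT, frames=[1,3] (faults so far: 2)
  step 2: ref 4 -> FAULT, evict 1, frames=[4,3] (faults so far: 3)
  step 3: ref 1 -> FAULT, evict 3, frames=[4,1] (faults so far: 4)
  step 4: ref 1 -> HIT, frames=[4,1] (faults so far: 4)
  step 5: ref 3 -> FAULT, evict 4, frames=[3,1] (faults so far: 5)
  step 6: ref 1 -> HIT, frames=[3,1] (faults so far: 5)
  step 7: ref 4 -> FAULT, evict 1, frames=[3,4] (faults so far: 6)
  step 8: ref 2 -> FAULT, evict 3, frames=[2,4] (faults so far: 7)
  step 9: ref 2 -> HIT, frames=[2,4] (faults so far: 7)
  step 10: ref 1 -> FAULT, evict 4, frames=[2,1] (faults so far: 8)
  step 11: ref 1 -> HIT, frames=[2,1] (faults so far: 8)
  step 12: ref 3 -> FAULT, evict 2, frames=[3,1] (faults so far: 9)
  step 13: ref 2 -> FAULT, evict 1, frames=[3,2] (faults so far: 10)
  step 14: ref 2 -> HIT, frames=[3,2] (faults so far: 10)
  FIFO total faults: 10
--- LRU ---
  step 0: ref 1 -> FAULT, frames=[1,-] (faults so far: 1)
  step 1: ref 3 -> FAULT, frames=[1,3] (faults so far: 2)
  step 2: ref 4 -> FAULT, evict 1, frames=[4,3] (faults so far: 3)
  step 3: ref 1 -> FAULT, evict 3, frames=[4,1] (faults so far: 4)
  step 4: ref 1 -> HIT, frames=[4,1] (faults so far: 4)
  step 5: ref 3 -> FAULT, evict 4, frames=[3,1] (faults so far: 5)
  step 6: ref 1 -> HIT, frames=[3,1] (faults so far: 5)
  step 7: ref 4 -> FAULT, evict 3, frames=[4,1] (faults so far: 6)
  step 8: ref 2 -> FAULT, evict 1, frames=[4,2] (faults so far: 7)
  step 9: ref 2 -> HIT, frames=[4,2] (faults so far: 7)
  step 10: ref 1 -> FAULT, evict 4, frames=[1,2] (faults so far: 8)
  step 11: ref 1 -> HIT, frames=[1,2] (faults so far: 8)
  step 12: ref 3 -> FAULT, evict 2, frames=[1,3] (faults so far: 9)
  step 13: ref 2 -> FAULT, evict 1, frames=[2,3] (faults so far: 10)
  step 14: ref 2 -> HIT, frames=[2,3] (faults so far: 10)
  LRU total faults: 10
--- Optimal ---
  step 0: ref 1 -> FAULT, frames=[1,-] (faults so far: 1)
  step 1: ref 3 -> FAULT, frames=[1,3] (faults so far: 2)
  step 2: ref 4 -> FAULT, evict 3, frames=[1,4] (faults so far: 3)
  step 3: ref 1 -> HIT, frames=[1,4] (faults so far: 3)
  step 4: ref 1 -> HIT, frames=[1,4] (faults so far: 3)
  step 5: ref 3 -> FAULT, evict 4, frames=[1,3] (faults so far: 4)
  step 6: ref 1 -> HIT, frames=[1,3] (faults so far: 4)
  step 7: ref 4 -> FAULT, evict 3, frames=[1,4] (faults so far: 5)
  step 8: ref 2 -> FAULT, evict 4, frames=[1,2] (faults so far: 6)
  step 9: ref 2 -> HIT, frames=[1,2] (faults so far: 6)
  step 10: ref 1 -> HIT, frames=[1,2] (faults so far: 6)
  step 11: ref 1 -> HIT, frames=[1,2] (faults so far: 6)
  step 12: ref 3 -> FAULT, evict 1, frames=[3,2] (faults so far: 7)
  step 13: ref 2 -> HIT, frames=[3,2] (faults so far: 7)
  step 14: ref 2 -> HIT, frames=[3,2] (faults so far: 7)
  Optimal total faults: 7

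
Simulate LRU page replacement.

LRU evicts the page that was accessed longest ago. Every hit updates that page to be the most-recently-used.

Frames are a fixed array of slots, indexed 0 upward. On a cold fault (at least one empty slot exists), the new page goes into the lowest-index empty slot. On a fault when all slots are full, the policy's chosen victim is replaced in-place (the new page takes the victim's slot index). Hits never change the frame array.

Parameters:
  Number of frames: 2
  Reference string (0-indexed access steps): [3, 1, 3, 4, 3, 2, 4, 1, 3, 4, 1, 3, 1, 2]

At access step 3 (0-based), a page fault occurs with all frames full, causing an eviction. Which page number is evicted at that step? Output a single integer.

Answer: 1

Derivation:
Step 0: ref 3 -> FAULT, frames=[3,-]
Step 1: ref 1 -> FAULT, frames=[3,1]
Step 2: ref 3 -> HIT, frames=[3,1]
Step 3: ref 4 -> FAULT, evict 1, frames=[3,4]
At step 3: evicted page 1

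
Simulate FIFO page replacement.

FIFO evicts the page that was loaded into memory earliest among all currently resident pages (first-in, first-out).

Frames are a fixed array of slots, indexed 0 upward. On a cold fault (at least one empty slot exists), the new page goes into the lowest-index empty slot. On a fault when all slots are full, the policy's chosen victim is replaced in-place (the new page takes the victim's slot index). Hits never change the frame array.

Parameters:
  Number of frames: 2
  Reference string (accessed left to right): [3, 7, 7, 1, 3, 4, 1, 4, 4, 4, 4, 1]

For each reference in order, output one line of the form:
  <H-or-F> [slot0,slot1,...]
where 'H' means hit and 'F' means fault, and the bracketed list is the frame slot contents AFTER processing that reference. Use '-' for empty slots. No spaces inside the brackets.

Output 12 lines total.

F [3,-]
F [3,7]
H [3,7]
F [1,7]
F [1,3]
F [4,3]
F [4,1]
H [4,1]
H [4,1]
H [4,1]
H [4,1]
H [4,1]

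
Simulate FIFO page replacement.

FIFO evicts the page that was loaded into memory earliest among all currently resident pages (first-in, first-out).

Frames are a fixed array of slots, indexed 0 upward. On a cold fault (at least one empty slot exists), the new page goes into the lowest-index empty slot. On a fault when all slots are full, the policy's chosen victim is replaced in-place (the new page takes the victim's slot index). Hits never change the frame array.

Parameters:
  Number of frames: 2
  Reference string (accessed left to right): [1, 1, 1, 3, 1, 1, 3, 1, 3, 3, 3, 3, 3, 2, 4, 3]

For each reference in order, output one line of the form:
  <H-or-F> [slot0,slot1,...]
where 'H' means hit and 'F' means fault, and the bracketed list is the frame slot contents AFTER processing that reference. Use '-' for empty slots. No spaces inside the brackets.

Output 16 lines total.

F [1,-]
H [1,-]
H [1,-]
F [1,3]
H [1,3]
H [1,3]
H [1,3]
H [1,3]
H [1,3]
H [1,3]
H [1,3]
H [1,3]
H [1,3]
F [2,3]
F [2,4]
F [3,4]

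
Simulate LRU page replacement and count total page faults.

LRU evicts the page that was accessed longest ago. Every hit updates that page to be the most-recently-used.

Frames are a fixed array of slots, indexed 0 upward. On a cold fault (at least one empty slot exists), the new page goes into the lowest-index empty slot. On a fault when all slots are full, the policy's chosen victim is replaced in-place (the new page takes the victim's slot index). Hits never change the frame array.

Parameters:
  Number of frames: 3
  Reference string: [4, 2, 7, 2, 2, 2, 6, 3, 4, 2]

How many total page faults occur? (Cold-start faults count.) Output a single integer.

Step 0: ref 4 → FAULT, frames=[4,-,-]
Step 1: ref 2 → FAULT, frames=[4,2,-]
Step 2: ref 7 → FAULT, frames=[4,2,7]
Step 3: ref 2 → HIT, frames=[4,2,7]
Step 4: ref 2 → HIT, frames=[4,2,7]
Step 5: ref 2 → HIT, frames=[4,2,7]
Step 6: ref 6 → FAULT (evict 4), frames=[6,2,7]
Step 7: ref 3 → FAULT (evict 7), frames=[6,2,3]
Step 8: ref 4 → FAULT (evict 2), frames=[6,4,3]
Step 9: ref 2 → FAULT (evict 6), frames=[2,4,3]
Total faults: 7

Answer: 7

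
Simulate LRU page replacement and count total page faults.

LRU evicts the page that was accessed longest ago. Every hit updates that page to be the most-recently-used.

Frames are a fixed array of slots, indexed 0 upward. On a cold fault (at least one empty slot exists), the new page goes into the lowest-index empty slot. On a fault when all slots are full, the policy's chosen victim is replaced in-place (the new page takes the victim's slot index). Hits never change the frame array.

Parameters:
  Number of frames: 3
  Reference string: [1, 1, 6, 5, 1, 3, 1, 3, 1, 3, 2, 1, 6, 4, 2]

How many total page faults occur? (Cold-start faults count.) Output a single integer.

Answer: 8

Derivation:
Step 0: ref 1 → FAULT, frames=[1,-,-]
Step 1: ref 1 → HIT, frames=[1,-,-]
Step 2: ref 6 → FAULT, frames=[1,6,-]
Step 3: ref 5 → FAULT, frames=[1,6,5]
Step 4: ref 1 → HIT, frames=[1,6,5]
Step 5: ref 3 → FAULT (evict 6), frames=[1,3,5]
Step 6: ref 1 → HIT, frames=[1,3,5]
Step 7: ref 3 → HIT, frames=[1,3,5]
Step 8: ref 1 → HIT, frames=[1,3,5]
Step 9: ref 3 → HIT, frames=[1,3,5]
Step 10: ref 2 → FAULT (evict 5), frames=[1,3,2]
Step 11: ref 1 → HIT, frames=[1,3,2]
Step 12: ref 6 → FAULT (evict 3), frames=[1,6,2]
Step 13: ref 4 → FAULT (evict 2), frames=[1,6,4]
Step 14: ref 2 → FAULT (evict 1), frames=[2,6,4]
Total faults: 8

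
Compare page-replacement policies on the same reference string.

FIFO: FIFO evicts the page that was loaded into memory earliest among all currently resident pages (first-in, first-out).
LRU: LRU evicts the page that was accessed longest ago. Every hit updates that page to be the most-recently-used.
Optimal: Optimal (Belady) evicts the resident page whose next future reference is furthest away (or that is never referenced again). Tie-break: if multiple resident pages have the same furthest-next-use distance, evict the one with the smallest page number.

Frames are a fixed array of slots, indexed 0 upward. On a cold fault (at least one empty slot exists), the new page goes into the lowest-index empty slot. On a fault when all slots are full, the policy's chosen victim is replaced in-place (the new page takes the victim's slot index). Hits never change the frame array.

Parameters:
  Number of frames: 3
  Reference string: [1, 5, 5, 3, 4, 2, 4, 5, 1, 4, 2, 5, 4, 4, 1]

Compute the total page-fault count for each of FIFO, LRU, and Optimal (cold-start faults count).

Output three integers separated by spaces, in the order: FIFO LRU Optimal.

Answer: 11 10 7

Derivation:
--- FIFO ---
  step 0: ref 1 -> FAULT, frames=[1,-,-] (faults so far: 1)
  step 1: ref 5 -> FAULT, frames=[1,5,-] (faults so far: 2)
  step 2: ref 5 -> HIT, frames=[1,5,-] (faults so far: 2)
  step 3: ref 3 -> FAULT, frames=[1,5,3] (faults so far: 3)
  step 4: ref 4 -> FAULT, evict 1, frames=[4,5,3] (faults so far: 4)
  step 5: ref 2 -> FAULT, evict 5, frames=[4,2,3] (faults so far: 5)
  step 6: ref 4 -> HIT, frames=[4,2,3] (faults so far: 5)
  step 7: ref 5 -> FAULT, evict 3, frames=[4,2,5] (faults so far: 6)
  step 8: ref 1 -> FAULT, evict 4, frames=[1,2,5] (faults so far: 7)
  step 9: ref 4 -> FAULT, evict 2, frames=[1,4,5] (faults so far: 8)
  step 10: ref 2 -> FAULT, evict 5, frames=[1,4,2] (faults so far: 9)
  step 11: ref 5 -> FAULT, evict 1, frames=[5,4,2] (faults so far: 10)
  step 12: ref 4 -> HIT, frames=[5,4,2] (faults so far: 10)
  step 13: ref 4 -> HIT, frames=[5,4,2] (faults so far: 10)
  step 14: ref 1 -> FAULT, evict 4, frames=[5,1,2] (faults so far: 11)
  FIFO total faults: 11
--- LRU ---
  step 0: ref 1 -> FAULT, frames=[1,-,-] (faults so far: 1)
  step 1: ref 5 -> FAULT, frames=[1,5,-] (faults so far: 2)
  step 2: ref 5 -> HIT, frames=[1,5,-] (faults so far: 2)
  step 3: ref 3 -> FAULT, frames=[1,5,3] (faults so far: 3)
  step 4: ref 4 -> FAULT, evict 1, frames=[4,5,3] (faults so far: 4)
  step 5: ref 2 -> FAULT, evict 5, frames=[4,2,3] (faults so far: 5)
  step 6: ref 4 -> HIT, frames=[4,2,3] (faults so far: 5)
  step 7: ref 5 -> FAULT, evict 3, frames=[4,2,5] (faults so far: 6)
  step 8: ref 1 -> FAULT, evict 2, frames=[4,1,5] (faults so far: 7)
  step 9: ref 4 -> HIT, frames=[4,1,5] (faults so far: 7)
  step 10: ref 2 -> FAULT, evict 5, frames=[4,1,2] (faults so far: 8)
  step 11: ref 5 -> FAULT, evict 1, frames=[4,5,2] (faults so far: 9)
  step 12: ref 4 -> HIT, frames=[4,5,2] (faults so far: 9)
  step 13: ref 4 -> HIT, frames=[4,5,2] (faults so far: 9)
  step 14: ref 1 -> FAULT, evict 2, frames=[4,5,1] (faults so far: 10)
  LRU total faults: 10
--- Optimal ---
  step 0: ref 1 -> FAULT, frames=[1,-,-] (faults so far: 1)
  step 1: ref 5 -> FAULT, frames=[1,5,-] (faults so far: 2)
  step 2: ref 5 -> HIT, frames=[1,5,-] (faults so far: 2)
  step 3: ref 3 -> FAULT, frames=[1,5,3] (faults so far: 3)
  step 4: ref 4 -> FAULT, evict 3, frames=[1,5,4] (faults so far: 4)
  step 5: ref 2 -> FAULT, evict 1, frames=[2,5,4] (faults so far: 5)
  step 6: ref 4 -> HIT, frames=[2,5,4] (faults so far: 5)
  step 7: ref 5 -> HIT, frames=[2,5,4] (faults so far: 5)
  step 8: ref 1 -> FAULT, evict 5, frames=[2,1,4] (faults so far: 6)
  step 9: ref 4 -> HIT, frames=[2,1,4] (faults so far: 6)
  step 10: ref 2 -> HIT, frames=[2,1,4] (faults so far: 6)
  step 11: ref 5 -> FAULT, evict 2, frames=[5,1,4] (faults so far: 7)
  step 12: ref 4 -> HIT, frames=[5,1,4] (faults so far: 7)
  step 13: ref 4 -> HIT, frames=[5,1,4] (faults so far: 7)
  step 14: ref 1 -> HIT, frames=[5,1,4] (faults so far: 7)
  Optimal total faults: 7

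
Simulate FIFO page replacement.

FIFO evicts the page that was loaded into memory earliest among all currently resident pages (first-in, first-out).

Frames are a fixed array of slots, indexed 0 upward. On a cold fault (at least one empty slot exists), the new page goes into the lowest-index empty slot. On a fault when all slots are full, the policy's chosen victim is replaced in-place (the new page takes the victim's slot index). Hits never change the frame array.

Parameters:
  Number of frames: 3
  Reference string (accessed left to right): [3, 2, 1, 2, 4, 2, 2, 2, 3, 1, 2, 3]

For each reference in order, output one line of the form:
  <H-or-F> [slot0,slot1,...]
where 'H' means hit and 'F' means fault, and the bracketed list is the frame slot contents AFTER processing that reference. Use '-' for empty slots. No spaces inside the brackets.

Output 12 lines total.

F [3,-,-]
F [3,2,-]
F [3,2,1]
H [3,2,1]
F [4,2,1]
H [4,2,1]
H [4,2,1]
H [4,2,1]
F [4,3,1]
H [4,3,1]
F [4,3,2]
H [4,3,2]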